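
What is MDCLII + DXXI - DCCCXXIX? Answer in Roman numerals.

MDCLII = 1652, DXXI = 521, DCCCXXIX = 829
1652 + 521 = 2173
2173 - 829 = 1344

MCCCXLIV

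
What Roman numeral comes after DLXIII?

DLXIII = 563; next is 564

DLXIV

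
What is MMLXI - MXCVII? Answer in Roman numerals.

MMLXI = 2061
MXCVII = 1097
2061 - 1097 = 964

CMLXIV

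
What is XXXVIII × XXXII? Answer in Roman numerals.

XXXVIII = 38
XXXII = 32
38 × 32 = 1216

MCCXVI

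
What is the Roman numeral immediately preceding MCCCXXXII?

MCCCXXXII = 1332; previous is 1331

MCCCXXXI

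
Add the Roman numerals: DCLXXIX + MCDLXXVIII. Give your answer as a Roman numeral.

DCLXXIX = 679
MCDLXXVIII = 1478
679 + 1478 = 2157

MMCLVII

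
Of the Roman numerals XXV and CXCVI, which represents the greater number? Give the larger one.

XXV = 25
CXCVI = 196
196 is larger

CXCVI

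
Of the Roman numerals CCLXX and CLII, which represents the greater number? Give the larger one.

CCLXX = 270
CLII = 152
270 is larger

CCLXX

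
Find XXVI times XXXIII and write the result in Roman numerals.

XXVI = 26
XXXIII = 33
26 × 33 = 858

DCCCLVIII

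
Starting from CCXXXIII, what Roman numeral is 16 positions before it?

CCXXXIII = 233
233 - 16 = 217

CCXVII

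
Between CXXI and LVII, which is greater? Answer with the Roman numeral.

CXXI = 121
LVII = 57
121 is larger

CXXI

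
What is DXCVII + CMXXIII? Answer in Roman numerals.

DXCVII = 597
CMXXIII = 923
597 + 923 = 1520

MDXX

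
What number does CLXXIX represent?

CLXXIX: C=100, L=50, X=10, X=10, IX=9
100 + 50 + 10 + 10 + 9 = 179

179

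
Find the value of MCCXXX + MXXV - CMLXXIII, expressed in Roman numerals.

MCCXXX = 1230, MXXV = 1025, CMLXXIII = 973
1230 + 1025 = 2255
2255 - 973 = 1282

MCCLXXXII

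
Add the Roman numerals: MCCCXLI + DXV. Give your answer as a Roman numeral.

MCCCXLI = 1341
DXV = 515
1341 + 515 = 1856

MDCCCLVI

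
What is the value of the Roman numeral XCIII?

XCIII: XC=90, I=1, I=1, I=1
90 + 1 + 1 + 1 = 93

93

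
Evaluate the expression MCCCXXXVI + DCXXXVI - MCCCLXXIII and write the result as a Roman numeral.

MCCCXXXVI = 1336, DCXXXVI = 636, MCCCLXXIII = 1373
1336 + 636 = 1972
1972 - 1373 = 599

DXCIX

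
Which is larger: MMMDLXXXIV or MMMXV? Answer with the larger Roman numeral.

MMMDLXXXIV = 3584
MMMXV = 3015
3584 is larger

MMMDLXXXIV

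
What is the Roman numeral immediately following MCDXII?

MCDXII = 1412; next is 1413

MCDXIII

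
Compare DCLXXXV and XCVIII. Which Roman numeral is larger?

DCLXXXV = 685
XCVIII = 98
685 is larger

DCLXXXV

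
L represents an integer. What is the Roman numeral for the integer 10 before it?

L = 50
50 - 10 = 40

XL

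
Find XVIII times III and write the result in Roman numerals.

XVIII = 18
III = 3
18 × 3 = 54

LIV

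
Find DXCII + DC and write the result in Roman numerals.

DXCII = 592
DC = 600
592 + 600 = 1192

MCXCII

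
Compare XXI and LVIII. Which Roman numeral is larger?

XXI = 21
LVIII = 58
58 is larger

LVIII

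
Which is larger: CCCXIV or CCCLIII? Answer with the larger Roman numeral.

CCCXIV = 314
CCCLIII = 353
353 is larger

CCCLIII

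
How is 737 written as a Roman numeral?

Convert 737 to Roman numerals:
  737 contains 1×500 (D)
  237 contains 2×100 (CC)
  37 contains 3×10 (XXX)
  7 contains 1×5 (V)
  2 contains 2×1 (II)

DCCXXXVII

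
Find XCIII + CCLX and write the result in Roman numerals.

XCIII = 93
CCLX = 260
93 + 260 = 353

CCCLIII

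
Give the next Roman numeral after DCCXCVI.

DCCXCVI = 796, so the next integer is 796 + 1 = 797

DCCXCVII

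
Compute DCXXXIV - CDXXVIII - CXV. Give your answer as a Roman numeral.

DCXXXIV = 634, CDXXVIII = 428, CXV = 115
634 - 428 = 206
206 - 115 = 91

XCI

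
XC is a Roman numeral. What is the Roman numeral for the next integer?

XC = 90, so the next integer is 90 + 1 = 91

XCI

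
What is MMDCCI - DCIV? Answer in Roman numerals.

MMDCCI = 2701
DCIV = 604
2701 - 604 = 2097

MMXCVII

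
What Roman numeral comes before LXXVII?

LXXVII = 77, so the previous integer is 77 - 1 = 76

LXXVI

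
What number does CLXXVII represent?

CLXXVII: C=100, L=50, X=10, X=10, V=5, I=1, I=1
100 + 50 + 10 + 10 + 5 + 1 + 1 = 177

177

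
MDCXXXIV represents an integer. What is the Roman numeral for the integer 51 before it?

MDCXXXIV = 1634
1634 - 51 = 1583

MDLXXXIII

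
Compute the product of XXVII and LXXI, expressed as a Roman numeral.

XXVII = 27
LXXI = 71
27 × 71 = 1917

MCMXVII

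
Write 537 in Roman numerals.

Convert 537 to Roman numerals:
  537 contains 1×500 (D)
  37 contains 3×10 (XXX)
  7 contains 1×5 (V)
  2 contains 2×1 (II)

DXXXVII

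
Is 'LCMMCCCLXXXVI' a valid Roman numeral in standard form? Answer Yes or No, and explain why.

'LCMMCCCLXXXVI': L should not appear more than once

No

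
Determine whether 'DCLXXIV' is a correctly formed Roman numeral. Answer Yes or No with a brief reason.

'DCLXXIV': Check the rules: uses only the symbols I, V, X, L, C, D, M; no symbol is repeated more than three times in a row; V, L and D each appear at most once; the only place a smaller symbol precedes a larger one is the allowed subtractive pair IV, the symbol right after such a pair (if any) is smaller than the pair's first symbol, and otherwise the values never increase from left to right. Value: D (500) + C (100) + L (50) + X (10) + X (10) + IV (4) = 674. So it is a valid standard Roman numeral.

Yes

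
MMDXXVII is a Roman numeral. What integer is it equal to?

MMDXXVII: M=1000, M=1000, D=500, X=10, X=10, V=5, I=1, I=1
1000 + 1000 + 500 + 10 + 10 + 5 + 1 + 1 = 2527

2527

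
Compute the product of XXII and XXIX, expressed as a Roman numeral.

XXII = 22
XXIX = 29
22 × 29 = 638

DCXXXVIII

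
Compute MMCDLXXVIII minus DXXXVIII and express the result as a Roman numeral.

MMCDLXXVIII = 2478
DXXXVIII = 538
2478 - 538 = 1940

MCMXL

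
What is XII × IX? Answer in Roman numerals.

XII = 12
IX = 9
12 × 9 = 108

CVIII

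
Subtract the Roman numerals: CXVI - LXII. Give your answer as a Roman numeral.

CXVI = 116
LXII = 62
116 - 62 = 54

LIV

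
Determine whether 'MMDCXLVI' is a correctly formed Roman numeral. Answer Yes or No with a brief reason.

'MMDCXLVI': Check the rules: uses only the symbols I, V, X, L, C, D, M; no symbol is repeated more than three times in a row; V, L and D each appear at most once; the only place a smaller symbol precedes a larger one is the allowed subtractive pair XL, the symbol right after such a pair (if any) is smaller than the pair's first symbol, and otherwise the values never increase from left to right. Value: M (1000) + M (1000) + D (500) + C (100) + XL (40) + V (5) + I (1) = 2646. So it is a valid standard Roman numeral.

Yes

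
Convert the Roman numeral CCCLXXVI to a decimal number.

CCCLXXVI: C=100, C=100, C=100, L=50, X=10, X=10, V=5, I=1
100 + 100 + 100 + 50 + 10 + 10 + 5 + 1 = 376

376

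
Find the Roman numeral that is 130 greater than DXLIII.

DXLIII = 543
543 + 130 = 673

DCLXXIII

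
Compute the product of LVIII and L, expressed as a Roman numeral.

LVIII = 58
L = 50
58 × 50 = 2900

MMCM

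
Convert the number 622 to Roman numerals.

Convert 622 to Roman numerals:
  622 contains 1×500 (D)
  122 contains 1×100 (C)
  22 contains 2×10 (XX)
  2 contains 2×1 (II)

DCXXII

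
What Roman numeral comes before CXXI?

CXXI = 121; previous is 120

CXX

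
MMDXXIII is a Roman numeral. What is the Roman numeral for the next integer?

MMDXXIII = 2523, so the next integer is 2523 + 1 = 2524

MMDXXIV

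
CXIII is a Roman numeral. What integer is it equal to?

CXIII: C=100, X=10, I=1, I=1, I=1
100 + 10 + 1 + 1 + 1 = 113

113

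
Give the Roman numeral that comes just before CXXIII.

CXXIII = 123; previous is 122

CXXII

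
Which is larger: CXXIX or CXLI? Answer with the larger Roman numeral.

CXXIX = 129
CXLI = 141
141 is larger

CXLI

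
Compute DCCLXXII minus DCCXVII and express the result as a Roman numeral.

DCCLXXII = 772
DCCXVII = 717
772 - 717 = 55

LV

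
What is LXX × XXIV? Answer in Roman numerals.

LXX = 70
XXIV = 24
70 × 24 = 1680

MDCLXXX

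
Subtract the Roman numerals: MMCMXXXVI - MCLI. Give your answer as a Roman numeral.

MMCMXXXVI = 2936
MCLI = 1151
2936 - 1151 = 1785

MDCCLXXXV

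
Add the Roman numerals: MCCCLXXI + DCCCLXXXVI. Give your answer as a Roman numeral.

MCCCLXXI = 1371
DCCCLXXXVI = 886
1371 + 886 = 2257

MMCCLVII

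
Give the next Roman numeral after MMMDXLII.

MMMDXLII = 3542, so the next integer is 3542 + 1 = 3543

MMMDXLIII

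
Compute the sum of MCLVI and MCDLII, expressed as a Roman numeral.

MCLVI = 1156
MCDLII = 1452
1156 + 1452 = 2608

MMDCVIII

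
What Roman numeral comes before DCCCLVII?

DCCCLVII = 857; previous is 856

DCCCLVI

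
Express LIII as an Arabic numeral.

LIII: L=50, I=1, I=1, I=1
50 + 1 + 1 + 1 = 53

53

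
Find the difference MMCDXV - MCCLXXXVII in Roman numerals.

MMCDXV = 2415
MCCLXXXVII = 1287
2415 - 1287 = 1128

MCXXVIII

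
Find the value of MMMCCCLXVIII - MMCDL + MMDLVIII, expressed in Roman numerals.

MMMCCCLXVIII = 3368, MMCDL = 2450, MMDLVIII = 2558
3368 - 2450 = 918
918 + 2558 = 3476

MMMCDLXXVI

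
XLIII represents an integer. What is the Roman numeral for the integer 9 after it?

XLIII = 43
43 + 9 = 52

LII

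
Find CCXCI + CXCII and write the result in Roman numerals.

CCXCI = 291
CXCII = 192
291 + 192 = 483

CDLXXXIII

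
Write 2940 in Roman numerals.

Convert 2940 to Roman numerals:
  2940 contains 2×1000 (MM)
  940 contains 1×900 (CM)
  40 contains 1×40 (XL)

MMCMXL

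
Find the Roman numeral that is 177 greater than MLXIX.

MLXIX = 1069
1069 + 177 = 1246

MCCXLVI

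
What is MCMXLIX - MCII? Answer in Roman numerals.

MCMXLIX = 1949
MCII = 1102
1949 - 1102 = 847

DCCCXLVII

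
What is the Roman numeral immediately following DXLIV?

DXLIV = 544; next is 545

DXLV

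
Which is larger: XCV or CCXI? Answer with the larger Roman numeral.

XCV = 95
CCXI = 211
211 is larger

CCXI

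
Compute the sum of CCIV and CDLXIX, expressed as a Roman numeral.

CCIV = 204
CDLXIX = 469
204 + 469 = 673

DCLXXIII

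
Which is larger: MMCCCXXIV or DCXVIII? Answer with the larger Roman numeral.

MMCCCXXIV = 2324
DCXVIII = 618
2324 is larger

MMCCCXXIV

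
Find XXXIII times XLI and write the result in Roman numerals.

XXXIII = 33
XLI = 41
33 × 41 = 1353

MCCCLIII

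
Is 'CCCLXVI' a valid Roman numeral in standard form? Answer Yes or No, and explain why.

'CCCLXVI': Check the rules: uses only the symbols I, V, X, L, C, D, M; no symbol is repeated more than three times in a row; V, L and D each appear at most once; no smaller symbol precedes a larger one (values never increase from left to right). Value: C (100) + C (100) + C (100) + L (50) + X (10) + V (5) + I (1) = 366. So it is a valid standard Roman numeral.

Yes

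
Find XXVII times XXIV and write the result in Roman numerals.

XXVII = 27
XXIV = 24
27 × 24 = 648

DCXLVIII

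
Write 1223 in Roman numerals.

Convert 1223 to Roman numerals:
  1223 contains 1×1000 (M)
  223 contains 2×100 (CC)
  23 contains 2×10 (XX)
  3 contains 3×1 (III)

MCCXXIII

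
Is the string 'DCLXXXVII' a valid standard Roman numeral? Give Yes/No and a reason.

'DCLXXXVII': Check the rules: uses only the symbols I, V, X, L, C, D, M; no symbol is repeated more than three times in a row; V, L and D each appear at most once; no smaller symbol precedes a larger one (values never increase from left to right). Value: D (500) + C (100) + L (50) + X (10) + X (10) + X (10) + V (5) + I (1) + I (1) = 687. So it is a valid standard Roman numeral.

Yes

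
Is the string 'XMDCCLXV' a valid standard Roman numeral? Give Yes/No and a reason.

'XMDCCLXV': Invalid subtractive combination: XM

No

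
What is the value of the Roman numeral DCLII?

DCLII: D=500, C=100, L=50, I=1, I=1
500 + 100 + 50 + 1 + 1 = 652

652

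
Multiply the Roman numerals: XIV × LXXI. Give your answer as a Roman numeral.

XIV = 14
LXXI = 71
14 × 71 = 994

CMXCIV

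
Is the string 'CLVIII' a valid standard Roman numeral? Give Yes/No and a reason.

'CLVIII': Check the rules: uses only the symbols I, V, X, L, C, D, M; no symbol is repeated more than three times in a row; V, L and D each appear at most once; no smaller symbol precedes a larger one (values never increase from left to right). Value: C (100) + L (50) + V (5) + I (1) + I (1) + I (1) = 158. So it is a valid standard Roman numeral.

Yes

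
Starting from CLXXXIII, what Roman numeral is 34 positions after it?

CLXXXIII = 183
183 + 34 = 217

CCXVII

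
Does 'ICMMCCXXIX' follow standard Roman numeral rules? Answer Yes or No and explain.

'ICMMCCXXIX': Invalid subtractive combination: IC

No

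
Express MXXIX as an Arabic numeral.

MXXIX: M=1000, X=10, X=10, IX=9
1000 + 10 + 10 + 9 = 1029

1029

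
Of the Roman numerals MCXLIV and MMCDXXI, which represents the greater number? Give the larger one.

MCXLIV = 1144
MMCDXXI = 2421
2421 is larger

MMCDXXI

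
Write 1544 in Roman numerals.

Convert 1544 to Roman numerals:
  1544 contains 1×1000 (M)
  544 contains 1×500 (D)
  44 contains 1×40 (XL)
  4 contains 1×4 (IV)

MDXLIV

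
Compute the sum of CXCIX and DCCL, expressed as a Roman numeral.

CXCIX = 199
DCCL = 750
199 + 750 = 949

CMXLIX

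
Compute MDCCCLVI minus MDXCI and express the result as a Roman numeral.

MDCCCLVI = 1856
MDXCI = 1591
1856 - 1591 = 265

CCLXV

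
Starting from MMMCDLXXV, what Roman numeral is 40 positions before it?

MMMCDLXXV = 3475
3475 - 40 = 3435

MMMCDXXXV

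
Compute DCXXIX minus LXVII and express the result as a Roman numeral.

DCXXIX = 629
LXVII = 67
629 - 67 = 562

DLXII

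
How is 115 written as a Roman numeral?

Convert 115 to Roman numerals:
  115 contains 1×100 (C)
  15 contains 1×10 (X)
  5 contains 1×5 (V)

CXV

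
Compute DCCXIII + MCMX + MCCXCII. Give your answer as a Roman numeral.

DCCXIII = 713, MCMX = 1910, MCCXCII = 1292
713 + 1910 = 2623
2623 + 1292 = 3915

MMMCMXV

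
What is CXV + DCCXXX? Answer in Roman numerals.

CXV = 115
DCCXXX = 730
115 + 730 = 845

DCCCXLV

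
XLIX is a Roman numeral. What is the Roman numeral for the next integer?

XLIX = 49, so the next integer is 49 + 1 = 50

L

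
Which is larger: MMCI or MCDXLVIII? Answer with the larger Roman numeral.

MMCI = 2101
MCDXLVIII = 1448
2101 is larger

MMCI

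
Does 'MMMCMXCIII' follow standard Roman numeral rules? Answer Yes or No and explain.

'MMMCMXCIII': Check the rules: uses only the symbols I, V, X, L, C, D, M; no symbol is repeated more than three times in a row; V, L and D each appear at most once; the only places a smaller symbol precedes a larger one are the allowed subtractive pairs CM, XC, the symbol right after such a pair (if any) is smaller than the pair's first symbol, and otherwise the values never increase from left to right. Value: M (1000) + M (1000) + M (1000) + CM (900) + XC (90) + I (1) + I (1) + I (1) = 3993. So it is a valid standard Roman numeral.

Yes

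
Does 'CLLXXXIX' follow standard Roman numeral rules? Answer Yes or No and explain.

'CLLXXXIX': L should not appear more than once

No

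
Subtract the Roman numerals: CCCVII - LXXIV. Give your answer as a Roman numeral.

CCCVII = 307
LXXIV = 74
307 - 74 = 233

CCXXXIII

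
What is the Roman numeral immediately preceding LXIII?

LXIII = 63; previous is 62

LXII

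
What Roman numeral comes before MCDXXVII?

MCDXXVII = 1427; previous is 1426

MCDXXVI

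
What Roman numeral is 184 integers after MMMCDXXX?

MMMCDXXX = 3430
3430 + 184 = 3614

MMMDCXIV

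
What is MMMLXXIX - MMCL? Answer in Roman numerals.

MMMLXXIX = 3079
MMCL = 2150
3079 - 2150 = 929

CMXXIX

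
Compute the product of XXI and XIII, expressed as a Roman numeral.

XXI = 21
XIII = 13
21 × 13 = 273

CCLXXIII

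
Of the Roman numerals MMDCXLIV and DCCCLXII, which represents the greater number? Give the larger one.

MMDCXLIV = 2644
DCCCLXII = 862
2644 is larger

MMDCXLIV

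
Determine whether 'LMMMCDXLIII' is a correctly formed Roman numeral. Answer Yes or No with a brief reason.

'LMMMCDXLIII': L should not appear more than once

No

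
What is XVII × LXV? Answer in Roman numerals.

XVII = 17
LXV = 65
17 × 65 = 1105

MCV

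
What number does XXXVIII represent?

XXXVIII: X=10, X=10, X=10, V=5, I=1, I=1, I=1
10 + 10 + 10 + 5 + 1 + 1 + 1 = 38

38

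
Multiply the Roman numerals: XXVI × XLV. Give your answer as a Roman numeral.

XXVI = 26
XLV = 45
26 × 45 = 1170

MCLXX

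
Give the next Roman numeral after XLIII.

XLIII = 43, so the next integer is 43 + 1 = 44

XLIV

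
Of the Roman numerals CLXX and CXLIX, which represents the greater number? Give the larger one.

CLXX = 170
CXLIX = 149
170 is larger

CLXX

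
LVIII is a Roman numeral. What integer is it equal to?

LVIII: L=50, V=5, I=1, I=1, I=1
50 + 5 + 1 + 1 + 1 = 58

58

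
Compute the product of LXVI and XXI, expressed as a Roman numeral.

LXVI = 66
XXI = 21
66 × 21 = 1386

MCCCLXXXVI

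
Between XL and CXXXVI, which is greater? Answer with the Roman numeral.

XL = 40
CXXXVI = 136
136 is larger

CXXXVI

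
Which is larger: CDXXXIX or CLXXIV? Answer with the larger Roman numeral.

CDXXXIX = 439
CLXXIV = 174
439 is larger

CDXXXIX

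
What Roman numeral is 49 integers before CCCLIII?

CCCLIII = 353
353 - 49 = 304

CCCIV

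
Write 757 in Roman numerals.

Convert 757 to Roman numerals:
  757 contains 1×500 (D)
  257 contains 2×100 (CC)
  57 contains 1×50 (L)
  7 contains 1×5 (V)
  2 contains 2×1 (II)

DCCLVII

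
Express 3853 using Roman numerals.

Convert 3853 to Roman numerals:
  3853 contains 3×1000 (MMM)
  853 contains 1×500 (D)
  353 contains 3×100 (CCC)
  53 contains 1×50 (L)
  3 contains 3×1 (III)

MMMDCCCLIII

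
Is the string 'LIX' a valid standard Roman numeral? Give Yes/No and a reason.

'LIX': Check the rules: uses only the symbols I, V, X, L, C, D, M; no symbol is repeated more than three times in a row; V, L and D each appear at most once; the only place a smaller symbol precedes a larger one is the allowed subtractive pair IX, the symbol right after such a pair (if any) is smaller than the pair's first symbol, and otherwise the values never increase from left to right. Value: L (50) + IX (9) = 59. So it is a valid standard Roman numeral.

Yes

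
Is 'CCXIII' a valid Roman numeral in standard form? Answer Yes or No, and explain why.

'CCXIII': Check the rules: uses only the symbols I, V, X, L, C, D, M; no symbol is repeated more than three times in a row; V, L and D each appear at most once; no smaller symbol precedes a larger one (values never increase from left to right). Value: C (100) + C (100) + X (10) + I (1) + I (1) + I (1) = 213. So it is a valid standard Roman numeral.

Yes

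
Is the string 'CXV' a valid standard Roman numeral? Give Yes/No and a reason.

'CXV': Check the rules: uses only the symbols I, V, X, L, C, D, M; no symbol is repeated more than three times in a row; V, L and D each appear at most once; no smaller symbol precedes a larger one (values never increase from left to right). Value: C (100) + X (10) + V (5) = 115. So it is a valid standard Roman numeral.

Yes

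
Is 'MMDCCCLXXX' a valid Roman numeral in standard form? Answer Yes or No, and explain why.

'MMDCCCLXXX': Check the rules: uses only the symbols I, V, X, L, C, D, M; no symbol is repeated more than three times in a row; V, L and D each appear at most once; no smaller symbol precedes a larger one (values never increase from left to right). Value: M (1000) + M (1000) + D (500) + C (100) + C (100) + C (100) + L (50) + X (10) + X (10) + X (10) = 2880. So it is a valid standard Roman numeral.

Yes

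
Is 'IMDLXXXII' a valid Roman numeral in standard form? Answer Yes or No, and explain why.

'IMDLXXXII': Invalid subtractive combination: IM

No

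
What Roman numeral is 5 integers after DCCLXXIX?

DCCLXXIX = 779
779 + 5 = 784

DCCLXXXIV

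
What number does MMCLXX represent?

MMCLXX: M=1000, M=1000, C=100, L=50, X=10, X=10
1000 + 1000 + 100 + 50 + 10 + 10 = 2170

2170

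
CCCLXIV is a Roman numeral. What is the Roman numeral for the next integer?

CCCLXIV = 364, so the next integer is 364 + 1 = 365

CCCLXV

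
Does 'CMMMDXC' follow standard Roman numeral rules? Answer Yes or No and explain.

'CMMMDXC': C (position 1) comes before the larger symbol M (position 3) without being directly in front of it as a subtractive pair; apart from IV, IX, XL, XC, CD and CM, symbols must go from largest to smallest

No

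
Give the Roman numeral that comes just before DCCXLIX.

DCCXLIX = 749, so the previous integer is 749 - 1 = 748

DCCXLVIII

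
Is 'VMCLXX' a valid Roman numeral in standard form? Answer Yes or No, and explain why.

'VMCLXX': Invalid subtractive combination: VM

No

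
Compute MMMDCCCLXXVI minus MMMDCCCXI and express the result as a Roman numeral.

MMMDCCCLXXVI = 3876
MMMDCCCXI = 3811
3876 - 3811 = 65

LXV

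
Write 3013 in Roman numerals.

Convert 3013 to Roman numerals:
  3013 contains 3×1000 (MMM)
  13 contains 1×10 (X)
  3 contains 3×1 (III)

MMMXIII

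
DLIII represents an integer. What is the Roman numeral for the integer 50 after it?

DLIII = 553
553 + 50 = 603

DCIII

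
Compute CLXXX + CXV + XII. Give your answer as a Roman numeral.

CLXXX = 180, CXV = 115, XII = 12
180 + 115 = 295
295 + 12 = 307

CCCVII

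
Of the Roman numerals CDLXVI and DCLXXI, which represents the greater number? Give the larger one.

CDLXVI = 466
DCLXXI = 671
671 is larger

DCLXXI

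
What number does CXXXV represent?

CXXXV: C=100, X=10, X=10, X=10, V=5
100 + 10 + 10 + 10 + 5 = 135

135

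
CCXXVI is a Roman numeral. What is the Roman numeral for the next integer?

CCXXVI = 226; next is 227

CCXXVII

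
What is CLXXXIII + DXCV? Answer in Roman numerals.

CLXXXIII = 183
DXCV = 595
183 + 595 = 778

DCCLXXVIII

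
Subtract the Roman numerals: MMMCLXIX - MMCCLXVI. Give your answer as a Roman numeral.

MMMCLXIX = 3169
MMCCLXVI = 2266
3169 - 2266 = 903

CMIII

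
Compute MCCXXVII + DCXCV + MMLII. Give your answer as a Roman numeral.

MCCXXVII = 1227, DCXCV = 695, MMLII = 2052
1227 + 695 = 1922
1922 + 2052 = 3974

MMMCMLXXIV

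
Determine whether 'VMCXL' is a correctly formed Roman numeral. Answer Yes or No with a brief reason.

'VMCXL': Invalid subtractive combination: VM

No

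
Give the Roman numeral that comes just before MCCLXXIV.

MCCLXXIV = 1274, so the previous integer is 1274 - 1 = 1273

MCCLXXIII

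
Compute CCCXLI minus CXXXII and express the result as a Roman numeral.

CCCXLI = 341
CXXXII = 132
341 - 132 = 209

CCIX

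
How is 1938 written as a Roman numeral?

Convert 1938 to Roman numerals:
  1938 contains 1×1000 (M)
  938 contains 1×900 (CM)
  38 contains 3×10 (XXX)
  8 contains 1×5 (V)
  3 contains 3×1 (III)

MCMXXXVIII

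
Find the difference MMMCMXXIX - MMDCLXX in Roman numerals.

MMMCMXXIX = 3929
MMDCLXX = 2670
3929 - 2670 = 1259

MCCLIX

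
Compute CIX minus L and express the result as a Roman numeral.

CIX = 109
L = 50
109 - 50 = 59

LIX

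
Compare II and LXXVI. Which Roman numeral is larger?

II = 2
LXXVI = 76
76 is larger

LXXVI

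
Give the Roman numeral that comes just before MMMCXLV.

MMMCXLV = 3145, so the previous integer is 3145 - 1 = 3144

MMMCXLIV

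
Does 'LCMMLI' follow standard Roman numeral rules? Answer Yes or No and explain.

'LCMMLI': L should not appear more than once

No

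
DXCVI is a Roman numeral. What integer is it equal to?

DXCVI: D=500, XC=90, V=5, I=1
500 + 90 + 5 + 1 = 596

596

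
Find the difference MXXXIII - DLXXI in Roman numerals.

MXXXIII = 1033
DLXXI = 571
1033 - 571 = 462

CDLXII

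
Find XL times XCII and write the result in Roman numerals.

XL = 40
XCII = 92
40 × 92 = 3680

MMMDCLXXX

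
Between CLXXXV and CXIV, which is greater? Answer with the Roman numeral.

CLXXXV = 185
CXIV = 114
185 is larger

CLXXXV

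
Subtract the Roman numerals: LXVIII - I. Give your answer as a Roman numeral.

LXVIII = 68
I = 1
68 - 1 = 67

LXVII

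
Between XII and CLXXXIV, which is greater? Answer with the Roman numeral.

XII = 12
CLXXXIV = 184
184 is larger

CLXXXIV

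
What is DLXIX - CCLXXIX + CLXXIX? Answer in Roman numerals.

DLXIX = 569, CCLXXIX = 279, CLXXIX = 179
569 - 279 = 290
290 + 179 = 469

CDLXIX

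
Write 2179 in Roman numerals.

Convert 2179 to Roman numerals:
  2179 contains 2×1000 (MM)
  179 contains 1×100 (C)
  79 contains 1×50 (L)
  29 contains 2×10 (XX)
  9 contains 1×9 (IX)

MMCLXXIX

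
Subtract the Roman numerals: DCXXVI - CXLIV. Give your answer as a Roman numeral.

DCXXVI = 626
CXLIV = 144
626 - 144 = 482

CDLXXXII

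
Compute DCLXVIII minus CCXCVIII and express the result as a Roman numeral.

DCLXVIII = 668
CCXCVIII = 298
668 - 298 = 370

CCCLXX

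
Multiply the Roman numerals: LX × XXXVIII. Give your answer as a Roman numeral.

LX = 60
XXXVIII = 38
60 × 38 = 2280

MMCCLXXX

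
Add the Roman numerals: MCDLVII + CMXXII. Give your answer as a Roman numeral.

MCDLVII = 1457
CMXXII = 922
1457 + 922 = 2379

MMCCCLXXIX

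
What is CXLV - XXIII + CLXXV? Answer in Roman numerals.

CXLV = 145, XXIII = 23, CLXXV = 175
145 - 23 = 122
122 + 175 = 297

CCXCVII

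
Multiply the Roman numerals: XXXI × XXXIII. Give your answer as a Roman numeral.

XXXI = 31
XXXIII = 33
31 × 33 = 1023

MXXIII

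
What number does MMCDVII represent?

MMCDVII: M=1000, M=1000, CD=400, V=5, I=1, I=1
1000 + 1000 + 400 + 5 + 1 + 1 = 2407

2407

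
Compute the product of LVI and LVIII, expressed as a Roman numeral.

LVI = 56
LVIII = 58
56 × 58 = 3248

MMMCCXLVIII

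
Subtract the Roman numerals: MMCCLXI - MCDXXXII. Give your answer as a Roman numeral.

MMCCLXI = 2261
MCDXXXII = 1432
2261 - 1432 = 829

DCCCXXIX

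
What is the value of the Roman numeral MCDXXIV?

MCDXXIV: M=1000, CD=400, X=10, X=10, IV=4
1000 + 400 + 10 + 10 + 4 = 1424

1424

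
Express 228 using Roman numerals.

Convert 228 to Roman numerals:
  228 contains 2×100 (CC)
  28 contains 2×10 (XX)
  8 contains 1×5 (V)
  3 contains 3×1 (III)

CCXXVIII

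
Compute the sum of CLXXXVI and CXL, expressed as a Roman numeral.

CLXXXVI = 186
CXL = 140
186 + 140 = 326

CCCXXVI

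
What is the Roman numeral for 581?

Convert 581 to Roman numerals:
  581 contains 1×500 (D)
  81 contains 1×50 (L)
  31 contains 3×10 (XXX)
  1 contains 1×1 (I)

DLXXXI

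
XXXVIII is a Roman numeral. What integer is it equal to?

XXXVIII: X=10, X=10, X=10, V=5, I=1, I=1, I=1
10 + 10 + 10 + 5 + 1 + 1 + 1 = 38

38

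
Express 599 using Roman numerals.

Convert 599 to Roman numerals:
  599 contains 1×500 (D)
  99 contains 1×90 (XC)
  9 contains 1×9 (IX)

DXCIX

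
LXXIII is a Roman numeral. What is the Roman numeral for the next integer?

LXXIII = 73, so the next integer is 73 + 1 = 74

LXXIV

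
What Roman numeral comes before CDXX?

CDXX = 420; previous is 419

CDXIX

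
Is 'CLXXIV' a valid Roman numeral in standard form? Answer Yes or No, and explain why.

'CLXXIV': Check the rules: uses only the symbols I, V, X, L, C, D, M; no symbol is repeated more than three times in a row; V, L and D each appear at most once; the only place a smaller symbol precedes a larger one is the allowed subtractive pair IV, the symbol right after such a pair (if any) is smaller than the pair's first symbol, and otherwise the values never increase from left to right. Value: C (100) + L (50) + X (10) + X (10) + IV (4) = 174. So it is a valid standard Roman numeral.

Yes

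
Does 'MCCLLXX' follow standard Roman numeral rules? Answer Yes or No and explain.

'MCCLLXX': L should not appear more than once

No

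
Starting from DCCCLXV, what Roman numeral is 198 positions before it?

DCCCLXV = 865
865 - 198 = 667

DCLXVII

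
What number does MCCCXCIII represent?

MCCCXCIII: M=1000, C=100, C=100, C=100, XC=90, I=1, I=1, I=1
1000 + 100 + 100 + 100 + 90 + 1 + 1 + 1 = 1393

1393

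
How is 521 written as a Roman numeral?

Convert 521 to Roman numerals:
  521 contains 1×500 (D)
  21 contains 2×10 (XX)
  1 contains 1×1 (I)

DXXI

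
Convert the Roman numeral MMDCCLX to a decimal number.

MMDCCLX: M=1000, M=1000, D=500, C=100, C=100, L=50, X=10
1000 + 1000 + 500 + 100 + 100 + 50 + 10 = 2760

2760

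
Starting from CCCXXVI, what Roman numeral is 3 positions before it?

CCCXXVI = 326
326 - 3 = 323

CCCXXIII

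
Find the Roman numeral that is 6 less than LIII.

LIII = 53
53 - 6 = 47

XLVII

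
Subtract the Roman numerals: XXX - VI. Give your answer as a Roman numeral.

XXX = 30
VI = 6
30 - 6 = 24

XXIV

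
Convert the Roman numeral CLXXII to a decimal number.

CLXXII: C=100, L=50, X=10, X=10, I=1, I=1
100 + 50 + 10 + 10 + 1 + 1 = 172

172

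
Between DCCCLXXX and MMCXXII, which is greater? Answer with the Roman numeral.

DCCCLXXX = 880
MMCXXII = 2122
2122 is larger

MMCXXII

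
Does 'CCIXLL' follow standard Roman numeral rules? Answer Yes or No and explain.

'CCIXLL': L should not appear more than once

No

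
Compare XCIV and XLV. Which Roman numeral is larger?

XCIV = 94
XLV = 45
94 is larger

XCIV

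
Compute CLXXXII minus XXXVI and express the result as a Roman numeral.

CLXXXII = 182
XXXVI = 36
182 - 36 = 146

CXLVI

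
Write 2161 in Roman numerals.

Convert 2161 to Roman numerals:
  2161 contains 2×1000 (MM)
  161 contains 1×100 (C)
  61 contains 1×50 (L)
  11 contains 1×10 (X)
  1 contains 1×1 (I)

MMCLXI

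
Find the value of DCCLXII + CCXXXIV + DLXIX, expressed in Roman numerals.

DCCLXII = 762, CCXXXIV = 234, DLXIX = 569
762 + 234 = 996
996 + 569 = 1565

MDLXV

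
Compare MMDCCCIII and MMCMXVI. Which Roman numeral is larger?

MMDCCCIII = 2803
MMCMXVI = 2916
2916 is larger

MMCMXVI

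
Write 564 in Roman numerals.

Convert 564 to Roman numerals:
  564 contains 1×500 (D)
  64 contains 1×50 (L)
  14 contains 1×10 (X)
  4 contains 1×4 (IV)

DLXIV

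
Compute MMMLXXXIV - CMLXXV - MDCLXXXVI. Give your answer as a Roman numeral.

MMMLXXXIV = 3084, CMLXXV = 975, MDCLXXXVI = 1686
3084 - 975 = 2109
2109 - 1686 = 423

CDXXIII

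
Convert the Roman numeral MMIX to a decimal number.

MMIX: M=1000, M=1000, IX=9
1000 + 1000 + 9 = 2009

2009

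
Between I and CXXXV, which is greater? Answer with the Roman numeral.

I = 1
CXXXV = 135
135 is larger

CXXXV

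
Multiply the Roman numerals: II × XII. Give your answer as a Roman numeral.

II = 2
XII = 12
2 × 12 = 24

XXIV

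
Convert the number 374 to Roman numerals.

Convert 374 to Roman numerals:
  374 contains 3×100 (CCC)
  74 contains 1×50 (L)
  24 contains 2×10 (XX)
  4 contains 1×4 (IV)

CCCLXXIV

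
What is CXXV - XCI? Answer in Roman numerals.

CXXV = 125
XCI = 91
125 - 91 = 34

XXXIV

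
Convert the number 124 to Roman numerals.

Convert 124 to Roman numerals:
  124 contains 1×100 (C)
  24 contains 2×10 (XX)
  4 contains 1×4 (IV)

CXXIV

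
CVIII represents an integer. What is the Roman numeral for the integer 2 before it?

CVIII = 108
108 - 2 = 106

CVI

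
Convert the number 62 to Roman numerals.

Convert 62 to Roman numerals:
  62 contains 1×50 (L)
  12 contains 1×10 (X)
  2 contains 2×1 (II)

LXII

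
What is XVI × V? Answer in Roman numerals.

XVI = 16
V = 5
16 × 5 = 80

LXXX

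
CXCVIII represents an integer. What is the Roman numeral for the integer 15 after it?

CXCVIII = 198
198 + 15 = 213

CCXIII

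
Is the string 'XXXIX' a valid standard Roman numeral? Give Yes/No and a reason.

'XXXIX': Check the rules: uses only the symbols I, V, X, L, C, D, M; no symbol is repeated more than three times in a row; V, L and D each appear at most once; the only place a smaller symbol precedes a larger one is the allowed subtractive pair IX, the symbol right after such a pair (if any) is smaller than the pair's first symbol, and otherwise the values never increase from left to right. Value: X (10) + X (10) + X (10) + IX (9) = 39. So it is a valid standard Roman numeral.

Yes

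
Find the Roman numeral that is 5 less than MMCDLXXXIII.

MMCDLXXXIII = 2483
2483 - 5 = 2478

MMCDLXXVIII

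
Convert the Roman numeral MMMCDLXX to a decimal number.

MMMCDLXX: M=1000, M=1000, M=1000, CD=400, L=50, X=10, X=10
1000 + 1000 + 1000 + 400 + 50 + 10 + 10 = 3470

3470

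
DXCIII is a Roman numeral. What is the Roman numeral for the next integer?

DXCIII = 593; next is 594

DXCIV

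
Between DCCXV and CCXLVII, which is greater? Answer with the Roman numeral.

DCCXV = 715
CCXLVII = 247
715 is larger

DCCXV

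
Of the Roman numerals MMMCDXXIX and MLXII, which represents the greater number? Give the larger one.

MMMCDXXIX = 3429
MLXII = 1062
3429 is larger

MMMCDXXIX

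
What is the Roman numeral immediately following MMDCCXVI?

MMDCCXVI = 2716, so the next integer is 2716 + 1 = 2717

MMDCCXVII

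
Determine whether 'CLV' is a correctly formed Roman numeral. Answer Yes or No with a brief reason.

'CLV': Check the rules: uses only the symbols I, V, X, L, C, D, M; no symbol is repeated more than three times in a row; V, L and D each appear at most once; no smaller symbol precedes a larger one (values never increase from left to right). Value: C (100) + L (50) + V (5) = 155. So it is a valid standard Roman numeral.

Yes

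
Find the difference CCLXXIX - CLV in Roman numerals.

CCLXXIX = 279
CLV = 155
279 - 155 = 124

CXXIV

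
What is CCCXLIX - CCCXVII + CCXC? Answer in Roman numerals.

CCCXLIX = 349, CCCXVII = 317, CCXC = 290
349 - 317 = 32
32 + 290 = 322

CCCXXII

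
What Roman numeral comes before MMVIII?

MMVIII = 2008, so the previous integer is 2008 - 1 = 2007

MMVII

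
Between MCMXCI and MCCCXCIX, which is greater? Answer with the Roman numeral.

MCMXCI = 1991
MCCCXCIX = 1399
1991 is larger

MCMXCI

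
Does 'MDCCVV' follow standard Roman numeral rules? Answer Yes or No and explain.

'MDCCVV': V should not appear more than once

No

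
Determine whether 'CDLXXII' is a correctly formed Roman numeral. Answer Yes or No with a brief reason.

'CDLXXII': Check the rules: uses only the symbols I, V, X, L, C, D, M; no symbol is repeated more than three times in a row; V, L and D each appear at most once; the only place a smaller symbol precedes a larger one is the allowed subtractive pair CD, the symbol right after such a pair (if any) is smaller than the pair's first symbol, and otherwise the values never increase from left to right. Value: CD (400) + L (50) + X (10) + X (10) + I (1) + I (1) = 472. So it is a valid standard Roman numeral.

Yes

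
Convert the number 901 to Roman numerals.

Convert 901 to Roman numerals:
  901 contains 1×900 (CM)
  1 contains 1×1 (I)

CMI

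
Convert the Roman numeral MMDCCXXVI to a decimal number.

MMDCCXXVI: M=1000, M=1000, D=500, C=100, C=100, X=10, X=10, V=5, I=1
1000 + 1000 + 500 + 100 + 100 + 10 + 10 + 5 + 1 = 2726

2726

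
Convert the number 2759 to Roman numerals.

Convert 2759 to Roman numerals:
  2759 contains 2×1000 (MM)
  759 contains 1×500 (D)
  259 contains 2×100 (CC)
  59 contains 1×50 (L)
  9 contains 1×9 (IX)

MMDCCLIX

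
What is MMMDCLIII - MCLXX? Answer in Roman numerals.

MMMDCLIII = 3653
MCLXX = 1170
3653 - 1170 = 2483

MMCDLXXXIII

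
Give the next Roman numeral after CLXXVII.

CLXXVII = 177; next is 178

CLXXVIII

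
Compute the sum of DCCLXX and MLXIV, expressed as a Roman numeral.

DCCLXX = 770
MLXIV = 1064
770 + 1064 = 1834

MDCCCXXXIV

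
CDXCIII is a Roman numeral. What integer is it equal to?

CDXCIII: CD=400, XC=90, I=1, I=1, I=1
400 + 90 + 1 + 1 + 1 = 493

493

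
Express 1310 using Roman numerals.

Convert 1310 to Roman numerals:
  1310 contains 1×1000 (M)
  310 contains 3×100 (CCC)
  10 contains 1×10 (X)

MCCCX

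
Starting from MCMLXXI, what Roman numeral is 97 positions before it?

MCMLXXI = 1971
1971 - 97 = 1874

MDCCCLXXIV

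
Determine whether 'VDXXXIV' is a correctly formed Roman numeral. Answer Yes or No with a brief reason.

'VDXXXIV': V should not appear more than once

No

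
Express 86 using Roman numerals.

Convert 86 to Roman numerals:
  86 contains 1×50 (L)
  36 contains 3×10 (XXX)
  6 contains 1×5 (V)
  1 contains 1×1 (I)

LXXXVI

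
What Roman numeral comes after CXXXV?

CXXXV = 135, so the next integer is 135 + 1 = 136

CXXXVI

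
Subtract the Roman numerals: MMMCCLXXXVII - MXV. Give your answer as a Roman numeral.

MMMCCLXXXVII = 3287
MXV = 1015
3287 - 1015 = 2272

MMCCLXXII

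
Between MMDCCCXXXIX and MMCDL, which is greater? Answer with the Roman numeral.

MMDCCCXXXIX = 2839
MMCDL = 2450
2839 is larger

MMDCCCXXXIX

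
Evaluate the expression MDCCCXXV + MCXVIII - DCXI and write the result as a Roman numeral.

MDCCCXXV = 1825, MCXVIII = 1118, DCXI = 611
1825 + 1118 = 2943
2943 - 611 = 2332

MMCCCXXXII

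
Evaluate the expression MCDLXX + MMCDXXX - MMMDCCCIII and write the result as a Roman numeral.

MCDLXX = 1470, MMCDXXX = 2430, MMMDCCCIII = 3803
1470 + 2430 = 3900
3900 - 3803 = 97

XCVII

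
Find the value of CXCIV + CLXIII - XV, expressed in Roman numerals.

CXCIV = 194, CLXIII = 163, XV = 15
194 + 163 = 357
357 - 15 = 342

CCCXLII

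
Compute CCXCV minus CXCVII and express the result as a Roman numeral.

CCXCV = 295
CXCVII = 197
295 - 197 = 98

XCVIII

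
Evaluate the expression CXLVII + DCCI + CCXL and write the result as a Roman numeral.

CXLVII = 147, DCCI = 701, CCXL = 240
147 + 701 = 848
848 + 240 = 1088

MLXXXVIII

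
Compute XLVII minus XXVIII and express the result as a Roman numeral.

XLVII = 47
XXVIII = 28
47 - 28 = 19

XIX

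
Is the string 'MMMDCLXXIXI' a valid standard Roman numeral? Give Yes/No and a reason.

'MMMDCLXXIXI': I cannot come right after the subtractive pair IX: once I is subtracted in IX, the next symbol must be smaller than I

No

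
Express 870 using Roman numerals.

Convert 870 to Roman numerals:
  870 contains 1×500 (D)
  370 contains 3×100 (CCC)
  70 contains 1×50 (L)
  20 contains 2×10 (XX)

DCCCLXX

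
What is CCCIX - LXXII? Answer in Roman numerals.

CCCIX = 309
LXXII = 72
309 - 72 = 237

CCXXXVII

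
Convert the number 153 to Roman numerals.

Convert 153 to Roman numerals:
  153 contains 1×100 (C)
  53 contains 1×50 (L)
  3 contains 3×1 (III)

CLIII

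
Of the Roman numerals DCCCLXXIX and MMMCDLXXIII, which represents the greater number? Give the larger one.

DCCCLXXIX = 879
MMMCDLXXIII = 3473
3473 is larger

MMMCDLXXIII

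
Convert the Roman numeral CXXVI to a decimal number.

CXXVI: C=100, X=10, X=10, V=5, I=1
100 + 10 + 10 + 5 + 1 = 126

126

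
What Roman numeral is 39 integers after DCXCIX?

DCXCIX = 699
699 + 39 = 738

DCCXXXVIII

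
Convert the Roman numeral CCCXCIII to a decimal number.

CCCXCIII: C=100, C=100, C=100, XC=90, I=1, I=1, I=1
100 + 100 + 100 + 90 + 1 + 1 + 1 = 393

393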